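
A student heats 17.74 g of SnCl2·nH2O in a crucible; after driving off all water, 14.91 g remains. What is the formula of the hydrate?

Mass of water lost = 17.74 − 14.91 = 2.83 g → 2.83 / 18.02 = 0.157 mol H2O
Molar mass of SnCl2 = 189.61 g/mol → mol SnCl2 = 14.91 / 189.61 = 0.07864
n = 0.157 / 0.07864 = 2.00 ≈ 2 → SnCl2·2H2O

SnCl2·2H2O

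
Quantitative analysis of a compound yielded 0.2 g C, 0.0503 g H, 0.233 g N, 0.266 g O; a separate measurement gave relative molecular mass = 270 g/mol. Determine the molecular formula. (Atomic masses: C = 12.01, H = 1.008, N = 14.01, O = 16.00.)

C: 0.2 g ÷ 12.01 g/mol = 0.01665 mol
H: 0.0503 g ÷ 1.008 g/mol = 0.0499 mol
N: 0.233 g ÷ 14.01 g/mol = 0.01663 mol
O: 0.266 g ÷ 16.00 g/mol = 0.01663 mol
Ratios (÷ 0.01663): C 1.002, H 3.002, N 1.000, O 1.000
≈ 1:3:1:1 → CH3NO
Empirical-formula mass = 45.04 g/mol
n = 270 / 45.04 = 5.99 ≈ 6
Molecular formula = (CH3NO)×6 = C6H18N6O6

C6H18N6O6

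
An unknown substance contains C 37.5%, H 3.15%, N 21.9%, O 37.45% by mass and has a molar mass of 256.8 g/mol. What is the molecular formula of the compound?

Assume 100 g: 37.5 g C, 3.15 g H, 21.9 g N, 37.45 g O.
Moles — C: 37.5 / 12.01 = 3.122 mol; H: 3.15 / 1.008 = 3.125 mol; N: 21.9 / 14.01 = 1.563 mol; O: 37.45 / 16.00 = 2.341 mol
Ratios (÷ 1.563): C 1.997, H 1.999, N 1.000, O 1.497
×2: C 3.99, H 4.00, N 2.00, O 2.99 → C4H4N2O3
Empirical-formula mass = 128.09 g/mol
n = 256.8 / 128.09 = 2.00 ≈ 2
Molecular formula = (C4H4N2O3)×2 = C8H8N4O6

C8H8N4O6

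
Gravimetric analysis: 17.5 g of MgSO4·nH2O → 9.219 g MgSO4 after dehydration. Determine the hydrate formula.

Mass of water lost = 17.5 − 9.219 = 8.281 g → 8.281 / 18.02 = 0.4595 mol H2O
Molar mass of MgSO4 = 120.38 g/mol → mol MgSO4 = 9.219 / 120.38 = 0.07658
n = 0.4595 / 0.07658 = 6.00 ≈ 6 → MgSO4·6H2O

MgSO4·6H2O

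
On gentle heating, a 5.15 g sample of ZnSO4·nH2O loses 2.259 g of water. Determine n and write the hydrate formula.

ZnSO4·7H2O

Mass of anhydrous ZnSO4 = 5.15 − 2.259 = 2.891 g
mol H2O = 2.259 / 18.02 = 0.1254
Molar mass of ZnSO4 = 161.45 g/mol → mol ZnSO4 = 2.891 / 161.45 = 0.01791
n = 0.1254 / 0.01791 = 7.00 ≈ 7 → ZnSO4·7H2O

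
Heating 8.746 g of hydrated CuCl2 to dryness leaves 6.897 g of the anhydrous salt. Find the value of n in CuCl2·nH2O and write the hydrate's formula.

CuCl2·2H2O

Mass of water lost = 8.746 − 6.897 = 1.849 g → 1.849 / 18.02 = 0.1026 mol H2O
Molar mass of CuCl2 = 134.45 g/mol → mol CuCl2 = 6.897 / 134.45 = 0.0513
n = 0.1026 / 0.0513 = 2.00 ≈ 2 → CuCl2·2H2O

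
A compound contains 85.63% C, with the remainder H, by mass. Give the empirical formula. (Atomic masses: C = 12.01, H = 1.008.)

Assume 100 g: 85.63 g C, 14.37 g H.
Moles — C: 85.63 / 12.01 = 7.13 mol; H: 14.37 / 1.008 = 14.26 mol
Smallest is C at 7.13 mol; normalising gives C 1.000, H 1.999
Ratio ≈ 1:2, so the empirical formula is CH2

CH2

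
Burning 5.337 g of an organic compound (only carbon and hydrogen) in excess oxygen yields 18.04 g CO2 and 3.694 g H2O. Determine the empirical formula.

CH

mol C = 18.04 / 44.01 = 0.4099; mass C = 0.4099 × 12.01 = 4.923 g
mol H = 2 × (3.694 / 18.02) = 0.4100; mass H = 0.4100 × 1.008 = 0.4133 g
Divide by the smallest (0.4099 mol C): C 1.000, H 1.000
→ CH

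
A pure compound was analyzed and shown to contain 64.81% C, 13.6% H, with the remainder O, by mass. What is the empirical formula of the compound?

Assume 100 g: 64.81 g C, 13.6 g H, 21.59 g O.
n(C) = 64.81/12.01 = 5.396, n(H) = 13.6/1.008 = 13.49, n(O) = 21.59/16.00 = 1.349
Smallest is O at 1.349 mol; normalising gives C 3.999, H 9.999, O 1.000
→ C4H10O

C4H10O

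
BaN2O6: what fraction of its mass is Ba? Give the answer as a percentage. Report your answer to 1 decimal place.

Molar mass = 1(137.33) + 2(14.01) + 6(16.00) = 261.350 g/mol
Mass of Ba per mole = 1 × 137.33 = 137.330 g
% Ba = 137.330 / 261.350 × 100 = 52.5%

52.5%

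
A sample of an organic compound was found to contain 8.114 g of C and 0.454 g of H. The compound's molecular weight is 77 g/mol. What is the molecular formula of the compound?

C: 8.114 g ÷ 12.01 g/mol = 0.6756 mol
H: 0.454 g ÷ 1.008 g/mol = 0.4504 mol
Smallest is H at 0.4504 mol; normalising gives C 1.500, H 1.000
Multiply by 2: C 3.00, H 2.00 → C3H2
Empirical-formula mass = 38.05 g/mol
n = 77 / 38.05 = 2.02 ≈ 2
Molecular formula = (C3H2)×2 = C6H4

C6H4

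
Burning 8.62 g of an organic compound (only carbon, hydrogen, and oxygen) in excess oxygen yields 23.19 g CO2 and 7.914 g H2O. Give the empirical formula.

C6H10O

mol C = 23.19 / 44.01 = 0.5269; mass C = 0.5269 × 12.01 = 6.328 g
mol H = 2 × (7.914 / 18.02) = 0.8784; mass H = 0.8784 × 1.008 = 0.8854 g
mass O = 8.62 − (7.214) = 1.406 g → mol O = 0.08789
Ratios (÷ 0.08789): C 5.995, H 9.994, O 1.000
Ratio ≈ 6:10:1, so the empirical formula is C6H10O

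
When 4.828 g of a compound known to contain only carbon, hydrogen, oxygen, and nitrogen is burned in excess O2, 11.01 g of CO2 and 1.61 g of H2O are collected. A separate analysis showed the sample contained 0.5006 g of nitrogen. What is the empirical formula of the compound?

C7H5NO2

mol C = 11.01 / 44.01 = 0.2502; mass C = 0.2502 × 12.01 = 3.005 g
mol H = 2 × (1.61 / 18.02) = 0.1787; mass H = 0.1787 × 1.008 = 0.1801 g
mol N = 0.5006 / 14.01 = 0.03573
mass O = 4.828 − (3.685) = 1.143 g → mol O = 0.07142
Ratios (÷ 0.03573): C 7.001, H 5.001, N 1.000, O 1.999
Ratio ≈ 7:5:1:2, so the empirical formula is C7H5NO2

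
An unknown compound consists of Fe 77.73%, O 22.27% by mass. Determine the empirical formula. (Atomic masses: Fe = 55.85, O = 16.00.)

FeO

Assume 100 g: 77.73 g Fe, 22.27 g O.
n(Fe) = 77.73/55.85 = 1.392, n(O) = 22.27/16.00 = 1.392
Ratios (÷ 1.392): Fe 1.000, O 1.000
Ratio ≈ 1:1, so the empirical formula is FeO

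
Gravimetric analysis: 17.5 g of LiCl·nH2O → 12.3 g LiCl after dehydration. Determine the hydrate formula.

Mass of water lost = 17.5 − 12.3 = 5.2 g → 5.2 / 18.02 = 0.2886 mol H2O
Molar mass of LiCl = 42.39 g/mol → mol LiCl = 12.3 / 42.39 = 0.2902
n = 0.2886 / 0.2902 = 0.99 ≈ 1 → LiCl·H2O

LiCl·H2O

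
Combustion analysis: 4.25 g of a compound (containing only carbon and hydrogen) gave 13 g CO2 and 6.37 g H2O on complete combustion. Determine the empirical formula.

C5H12

mol C = 13 / 44.01 = 0.2954; mass C = 0.2954 × 12.01 = 3.548 g
mol H = 2 × (6.37 / 18.02) = 0.7070; mass H = 0.7070 × 1.008 = 0.7126 g
Divide by the smallest (0.2954 mol C): C 1.000, H 2.393
Scaling by 5: C 5.00, H 11.97 → C5H12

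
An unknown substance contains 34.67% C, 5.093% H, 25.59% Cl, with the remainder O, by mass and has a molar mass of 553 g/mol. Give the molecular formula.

C16H28Cl4O12

Assume 100 g: 34.67 g C, 5.093 g H, 25.59 g Cl, 34.647 g O.
C: 34.67 g ÷ 12.01 g/mol = 2.887 mol
H: 5.093 g ÷ 1.008 g/mol = 5.053 mol
Cl: 25.59 g ÷ 35.45 g/mol = 0.7219 mol
O: 34.647 g ÷ 16.00 g/mol = 2.165 mol
Ratios (÷ 0.7219): C 3.999, H 6.999, Cl 1.000, O 3.000
≈ 4:7:1:3 → C4H7ClO3
Empirical-formula mass = 138.55 g/mol
n = 553 / 138.55 = 3.99 ≈ 4
Molecular formula = (C4H7ClO3)×4 = C16H28Cl4O12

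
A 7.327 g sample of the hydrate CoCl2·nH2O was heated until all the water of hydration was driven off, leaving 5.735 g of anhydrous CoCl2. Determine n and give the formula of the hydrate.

Mass of water lost = 7.327 − 5.735 = 1.592 g → 1.592 / 18.02 = 0.08835 mol H2O
Molar mass of CoCl2 = 129.83 g/mol → mol CoCl2 = 5.735 / 129.83 = 0.04417
n = 0.08835 / 0.04417 = 2.00 ≈ 2 → CoCl2·2H2O

CoCl2·2H2O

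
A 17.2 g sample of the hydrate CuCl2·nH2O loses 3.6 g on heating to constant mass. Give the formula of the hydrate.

Mass of anhydrous CuCl2 = 17.2 − 3.6 = 13.6 g
mol H2O = 3.6 / 18.02 = 0.1998
Molar mass of CuCl2 = 134.45 g/mol → mol CuCl2 = 13.6 / 134.45 = 0.1012
n = 0.1998 / 0.1012 = 1.98 ≈ 2 → CuCl2·2H2O

CuCl2·2H2O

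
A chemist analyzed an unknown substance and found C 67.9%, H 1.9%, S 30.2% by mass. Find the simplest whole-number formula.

Assume 100 g: 67.9 g C, 1.9 g H, 30.2 g S.
Moles — C: 67.9 / 12.01 = 5.654 mol; H: 1.9 / 1.008 = 1.885 mol; S: 30.2 / 32.07 = 0.9417 mol
Divide by the smallest (0.9417 mol S): C 6.004, H 2.002, S 1.000
→ C6H2S

C6H2S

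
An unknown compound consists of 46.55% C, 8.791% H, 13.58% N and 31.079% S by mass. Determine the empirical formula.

Assume 100 g: 46.55 g C, 8.791 g H, 13.58 g N, 31.079 g S.
C: 46.55 g ÷ 12.01 g/mol = 3.876 mol
H: 8.791 g ÷ 1.008 g/mol = 8.721 mol
N: 13.58 g ÷ 14.01 g/mol = 0.9693 mol
S: 31.079 g ÷ 32.07 g/mol = 0.9691 mol
Smallest is S at 0.9691 mol; normalising gives C 4.000, H 8.999, N 1.000, S 1.000
Ratio ≈ 4:9:1:1, so the empirical formula is C4H9NS

C4H9NS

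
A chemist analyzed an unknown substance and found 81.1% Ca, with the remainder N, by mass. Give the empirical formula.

Ca3N2

Assume 100 g: 81.1 g Ca, 18.9 g N.
n(Ca) = 81.1/40.08 = 2.023, n(N) = 18.9/14.01 = 1.349
Divide by the smallest (1.349 mol N): Ca 1.500, N 1.000
×2: Ca 3.00, N 2.00 → Ca3N2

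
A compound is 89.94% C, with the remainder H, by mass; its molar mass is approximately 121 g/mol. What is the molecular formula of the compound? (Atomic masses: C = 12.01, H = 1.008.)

Assume 100 g: 89.94 g C, 10.06 g H.
n(C) = 89.94/12.01 = 7.489, n(H) = 10.06/1.008 = 9.98
Smallest is C at 7.489 mol; normalising gives C 1.000, H 1.333
Multiply by 3: C 3.00, H 4.00 → C3H4
Empirical-formula mass = 40.06 g/mol
n = 121 / 40.06 = 3.02 ≈ 3
Molecular formula = (C3H4)×3 = C9H12

C9H12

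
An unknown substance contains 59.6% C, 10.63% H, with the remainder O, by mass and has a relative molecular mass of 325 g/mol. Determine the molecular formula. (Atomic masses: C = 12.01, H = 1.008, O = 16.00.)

C16H34O6

Assume 100 g: 59.6 g C, 10.63 g H, 29.77 g O.
C: 59.6 g ÷ 12.01 g/mol = 4.963 mol
H: 10.63 g ÷ 1.008 g/mol = 10.55 mol
O: 29.77 g ÷ 16.00 g/mol = 1.861 mol
Smallest is O at 1.861 mol; normalising gives C 2.667, H 5.668, O 1.000
×3: C 8.00, H 17.00, O 3.00 → C8H17O3
Empirical-formula mass = 161.22 g/mol
n = 325 / 161.22 = 2.02 ≈ 2
Molecular formula = (C8H17O3)×2 = C16H34O6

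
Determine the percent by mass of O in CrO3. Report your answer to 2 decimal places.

Molar mass = 1(52.00) + 3(16.00) = 100.000 g/mol
Mass of O per mole = 3 × 16.00 = 48.000 g
% O = 48.000 / 100.000 × 100 = 48.00%

48.00%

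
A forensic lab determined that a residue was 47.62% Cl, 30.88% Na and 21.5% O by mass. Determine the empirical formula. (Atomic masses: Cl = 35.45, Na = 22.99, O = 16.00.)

ClNaO

Assume 100 g: 47.62 g Cl, 30.88 g Na, 21.5 g O.
Cl: 47.62 g ÷ 35.45 g/mol = 1.343 mol
Na: 30.88 g ÷ 22.99 g/mol = 1.343 mol
O: 21.5 g ÷ 16.00 g/mol = 1.344 mol
Smallest is Na at 1.343 mol; normalising gives Cl 1.000, Na 1.000, O 1.000
≈ 1:1:1 → ClNaO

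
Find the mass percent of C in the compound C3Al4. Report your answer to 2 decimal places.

Molar mass = 3(12.01) + 4(26.98) = 143.950 g/mol
Mass of C per mole = 3 × 12.01 = 36.030 g
% C = 36.030 / 143.950 × 100 = 25.03%

25.03%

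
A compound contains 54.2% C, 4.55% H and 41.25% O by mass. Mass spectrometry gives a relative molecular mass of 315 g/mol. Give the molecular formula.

Assume 100 g: 54.2 g C, 4.55 g H, 41.25 g O.
C: 54.2 g ÷ 12.01 g/mol = 4.513 mol
H: 4.55 g ÷ 1.008 g/mol = 4.514 mol
O: 41.25 g ÷ 16.00 g/mol = 2.578 mol
Ratios (÷ 2.578): C 1.750, H 1.751, O 1.000
Scaling by 4: C 7.00, H 7.00, O 4.00 → C7H7O4
Empirical-formula mass = 155.13 g/mol
n = 315 / 155.13 = 2.03 ≈ 2
Molecular formula = (C7H7O4)×2 = C14H14O8

C14H14O8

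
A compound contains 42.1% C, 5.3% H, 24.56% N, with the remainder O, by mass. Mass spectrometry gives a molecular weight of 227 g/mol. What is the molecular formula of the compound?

Assume 100 g: 42.1 g C, 5.3 g H, 24.56 g N, 28.04 g O.
Moles — C: 42.1 / 12.01 = 3.505 mol; H: 5.3 / 1.008 = 5.258 mol; N: 24.56 / 14.01 = 1.753 mol; O: 28.04 / 16.00 = 1.752 mol
Smallest is O at 1.752 mol; normalising gives C 2.000, H 3.000, N 1.000, O 1.000
Ratio ≈ 2:3:1:1, so the empirical formula is C2H3NO
Empirical-formula mass = 57.05 g/mol
n = 227 / 57.05 = 3.98 ≈ 4
Molecular formula = (C2H3NO)×4 = C8H12N4O4

C8H12N4O4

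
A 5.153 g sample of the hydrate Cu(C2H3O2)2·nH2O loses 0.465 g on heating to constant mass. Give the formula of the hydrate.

Cu(C2H3O2)2·H2O

Mass of anhydrous Cu(C2H3O2)2 = 5.153 − 0.465 = 4.688 g
mol H2O = 0.465 / 18.02 = 0.0258
Molar mass of Cu(C2H3O2)2 = 181.64 g/mol → mol Cu(C2H3O2)2 = 4.688 / 181.64 = 0.02581
n = 0.0258 / 0.02581 = 1.00 ≈ 1 → Cu(C2H3O2)2·H2O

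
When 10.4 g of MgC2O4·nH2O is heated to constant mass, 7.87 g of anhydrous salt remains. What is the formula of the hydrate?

Mass of water lost = 10.4 − 7.87 = 2.53 g → 2.53 / 18.02 = 0.1404 mol H2O
Molar mass of MgC2O4 = 112.33 g/mol → mol MgC2O4 = 7.87 / 112.33 = 0.07006
n = 0.1404 / 0.07006 = 2.00 ≈ 2 → MgC2O4·2H2O

MgC2O4·2H2O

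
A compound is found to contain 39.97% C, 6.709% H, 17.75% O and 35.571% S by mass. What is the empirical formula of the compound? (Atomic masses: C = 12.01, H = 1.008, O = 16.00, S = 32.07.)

Assume 100 g: 39.97 g C, 6.709 g H, 17.75 g O, 35.571 g S.
n(C) = 39.97/12.01 = 3.328, n(H) = 6.709/1.008 = 6.656, n(O) = 17.75/16.00 = 1.109, n(S) = 35.571/32.07 = 1.109
Ratios (÷ 1.109): C 3.001, H 6.001, O 1.000, S 1.000
Ratio ≈ 3:6:1:1, so the empirical formula is C3H6OS

C3H6OS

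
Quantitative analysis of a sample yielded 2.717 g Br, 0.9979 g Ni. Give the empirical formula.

Br2Ni

Moles — Br: 2.717 / 79.90 = 0.03401 mol; Ni: 0.9979 / 58.69 = 0.017 mol
Divide by the smallest (0.017 mol Ni): Br 2.000, Ni 1.000
→ Br2Ni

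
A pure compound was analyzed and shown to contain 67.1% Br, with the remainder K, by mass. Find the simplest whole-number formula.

BrK

Assume 100 g: 67.1 g Br, 32.9 g K.
Br: 67.1 g ÷ 79.90 g/mol = 0.8398 mol
K: 32.9 g ÷ 39.10 g/mol = 0.8414 mol
Ratios (÷ 0.8398): Br 1.000, K 1.002
≈ 1:1 → BrK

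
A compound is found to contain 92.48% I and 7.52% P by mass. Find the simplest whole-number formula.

I3P

Assume 100 g: 92.48 g I, 7.52 g P.
I: 92.48 g ÷ 126.90 g/mol = 0.7288 mol
P: 7.52 g ÷ 30.97 g/mol = 0.2428 mol
Divide by the smallest (0.2428 mol P): I 3.001, P 1.000
Ratio ≈ 3:1, so the empirical formula is I3P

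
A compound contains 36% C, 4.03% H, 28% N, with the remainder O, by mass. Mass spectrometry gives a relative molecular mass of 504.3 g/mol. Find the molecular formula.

C15H20N10O10

Assume 100 g: 36 g C, 4.03 g H, 28 g N, 31.97 g O.
Moles — C: 36 / 12.01 = 2.998 mol; H: 4.03 / 1.008 = 3.998 mol; N: 28 / 14.01 = 1.999 mol; O: 31.97 / 16.00 = 1.998 mol
Ratios (÷ 1.998): C 1.500, H 2.001, N 1.000, O 1.000
Multiply by 2: C 3.00, H 4.00, N 2.00, O 2.00 → C3H4N2O2
Empirical-formula mass = 100.08 g/mol
n = 504.3 / 100.08 = 5.04 ≈ 5
Molecular formula = (C3H4N2O2)×5 = C15H20N10O10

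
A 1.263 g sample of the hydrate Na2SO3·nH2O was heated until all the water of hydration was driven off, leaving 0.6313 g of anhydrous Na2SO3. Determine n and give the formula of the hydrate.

Na2SO3·7H2O

Mass of water lost = 1.263 − 0.6313 = 0.6317 g → 0.6317 / 18.02 = 0.03506 mol H2O
Molar mass of Na2SO3 = 126.05 g/mol → mol Na2SO3 = 0.6313 / 126.05 = 0.005008
n = 0.03506 / 0.005008 = 7.00 ≈ 7 → Na2SO3·7H2O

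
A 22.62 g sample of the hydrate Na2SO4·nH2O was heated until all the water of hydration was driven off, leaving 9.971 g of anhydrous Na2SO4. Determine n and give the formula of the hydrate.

Mass of water lost = 22.62 − 9.971 = 12.65 g → 12.65 / 18.02 = 0.7019 mol H2O
Molar mass of Na2SO4 = 142.05 g/mol → mol Na2SO4 = 9.971 / 142.05 = 0.07019
n = 0.7019 / 0.07019 = 10.00 ≈ 10 → Na2SO4·10H2O

Na2SO4·10H2O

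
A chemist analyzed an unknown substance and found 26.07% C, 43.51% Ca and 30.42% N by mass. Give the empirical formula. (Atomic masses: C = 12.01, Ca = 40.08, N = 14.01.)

Assume 100 g: 26.07 g C, 43.51 g Ca, 30.42 g N.
C: 26.07 g ÷ 12.01 g/mol = 2.171 mol
Ca: 43.51 g ÷ 40.08 g/mol = 1.086 mol
N: 30.42 g ÷ 14.01 g/mol = 2.171 mol
Divide by the smallest (1.086 mol Ca): C 2.000, Ca 1.000, N 2.000
→ C2CaN2

C2CaN2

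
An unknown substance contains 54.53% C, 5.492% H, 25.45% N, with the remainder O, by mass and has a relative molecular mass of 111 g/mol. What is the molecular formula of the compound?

C5H6N2O

Assume 100 g: 54.53 g C, 5.492 g H, 25.45 g N, 14.528 g O.
Moles — C: 54.53 / 12.01 = 4.54 mol; H: 5.492 / 1.008 = 5.448 mol; N: 25.45 / 14.01 = 1.817 mol; O: 14.528 / 16.00 = 0.908 mol
Divide by the smallest (0.908 mol O): C 5.000, H 6.000, N 2.001, O 1.000
Ratio ≈ 5:6:2:1, so the empirical formula is C5H6N2O
Empirical-formula mass = 110.12 g/mol
n = 111 / 110.12 = 1.01 ≈ 1
Molecular formula = empirical formula = C5H6N2O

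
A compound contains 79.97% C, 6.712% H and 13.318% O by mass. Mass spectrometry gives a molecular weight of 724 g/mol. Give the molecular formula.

C48H48O6

Assume 100 g: 79.97 g C, 6.712 g H, 13.318 g O.
n(C) = 79.97/12.01 = 6.659, n(H) = 6.712/1.008 = 6.659, n(O) = 13.318/16.00 = 0.8324
Ratios (÷ 0.8324): C 8.000, H 8.000, O 1.000
Ratio ≈ 8:8:1, so the empirical formula is C8H8O
Empirical-formula mass = 120.14 g/mol
n = 724 / 120.14 = 6.03 ≈ 6
Molecular formula = (C8H8O)×6 = C48H48O6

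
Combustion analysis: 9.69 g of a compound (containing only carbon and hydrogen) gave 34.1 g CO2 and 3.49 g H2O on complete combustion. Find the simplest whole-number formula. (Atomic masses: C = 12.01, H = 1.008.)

C2H

mol C = 34.1 / 44.01 = 0.7748; mass C = 0.7748 × 12.01 = 9.306 g
mol H = 2 × (3.49 / 18.02) = 0.3873; mass H = 0.3873 × 1.008 = 0.3904 g
Divide by the smallest (0.3873 mol H): C 2.000, H 1.000
Ratio ≈ 2:1, so the empirical formula is C2H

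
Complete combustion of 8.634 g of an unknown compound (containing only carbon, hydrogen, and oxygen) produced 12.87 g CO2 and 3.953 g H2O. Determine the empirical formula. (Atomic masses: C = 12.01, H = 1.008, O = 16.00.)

C2H3O2

mol C = 12.87 / 44.01 = 0.2924; mass C = 0.2924 × 12.01 = 3.512 g
mol H = 2 × (3.953 / 18.02) = 0.4387; mass H = 0.4387 × 1.008 = 0.4422 g
mass O = 8.634 − (3.954) = 4.680 g → mol O = 0.2925
Smallest is C at 0.2924 mol; normalising gives C 1.000, H 1.500, O 1.000
×2: C 2.00, H 3.00, O 2.00 → C2H3O2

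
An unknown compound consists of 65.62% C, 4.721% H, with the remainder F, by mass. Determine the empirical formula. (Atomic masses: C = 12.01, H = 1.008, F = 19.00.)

C7H6F2

Assume 100 g: 65.62 g C, 4.721 g H, 29.659 g F.
n(C) = 65.62/12.01 = 5.464, n(H) = 4.721/1.008 = 4.684, n(F) = 29.659/19.00 = 1.561
Ratios (÷ 1.561): C 3.500, H 3.000, F 1.000
×2: C 7.00, H 6.00, F 2.00 → C7H6F2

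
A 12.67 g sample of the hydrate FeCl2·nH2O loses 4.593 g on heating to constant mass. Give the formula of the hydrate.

Mass of anhydrous FeCl2 = 12.67 − 4.593 = 8.077 g
mol H2O = 4.593 / 18.02 = 0.2549
Molar mass of FeCl2 = 126.75 g/mol → mol FeCl2 = 8.077 / 126.75 = 0.06372
n = 0.2549 / 0.06372 = 4.00 ≈ 4 → FeCl2·4H2O

FeCl2·4H2O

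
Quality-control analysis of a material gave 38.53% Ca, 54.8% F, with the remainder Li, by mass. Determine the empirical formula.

Assume 100 g: 38.53 g Ca, 54.8 g F, 6.67 g Li.
Ca: 38.53 g ÷ 40.08 g/mol = 0.9613 mol
F: 54.8 g ÷ 19.00 g/mol = 2.884 mol
Li: 6.67 g ÷ 6.94 g/mol = 0.9611 mol
Ratios (÷ 0.9611): Ca 1.000, F 3.001, Li 1.000
→ CaF3Li

CaF3Li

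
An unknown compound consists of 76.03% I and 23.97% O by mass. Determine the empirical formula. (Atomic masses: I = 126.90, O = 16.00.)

Assume 100 g: 76.03 g I, 23.97 g O.
n(I) = 76.03/126.90 = 0.5991, n(O) = 23.97/16.00 = 1.498
Ratios (÷ 0.5991): I 1.000, O 2.500
Scaling by 2: I 2.00, O 5.00 → I2O5

I2O5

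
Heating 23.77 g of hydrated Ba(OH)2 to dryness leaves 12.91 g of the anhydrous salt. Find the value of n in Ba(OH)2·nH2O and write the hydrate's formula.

Mass of water lost = 23.77 − 12.91 = 10.86 g → 10.86 / 18.02 = 0.6027 mol H2O
Molar mass of Ba(OH)2 = 171.35 g/mol → mol Ba(OH)2 = 12.91 / 171.35 = 0.07534
n = 0.6027 / 0.07534 = 8.00 ≈ 8 → Ba(OH)2·8H2O

Ba(OH)2·8H2O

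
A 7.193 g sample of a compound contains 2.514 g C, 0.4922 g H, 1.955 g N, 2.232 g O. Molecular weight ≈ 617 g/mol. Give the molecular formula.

C18H42N12O12

C: 2.514 g ÷ 12.01 g/mol = 0.2093 mol
H: 0.4922 g ÷ 1.008 g/mol = 0.4883 mol
N: 1.955 g ÷ 14.01 g/mol = 0.1395 mol
O: 2.232 g ÷ 16.00 g/mol = 0.1395 mol
Divide by the smallest (0.1395 mol O): C 1.501, H 3.500, N 1.000, O 1.000
Multiply by 2: C 3.00, H 7.00, N 2.00, O 2.00 → C3H7N2O2
Empirical-formula mass = 103.11 g/mol
n = 617 / 103.11 = 5.98 ≈ 6
Molecular formula = (C3H7N2O2)×6 = C18H42N12O12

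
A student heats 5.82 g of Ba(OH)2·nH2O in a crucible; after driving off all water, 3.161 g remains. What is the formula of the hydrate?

Mass of water lost = 5.82 − 3.161 = 2.659 g → 2.659 / 18.02 = 0.1476 mol H2O
Molar mass of Ba(OH)2 = 171.35 g/mol → mol Ba(OH)2 = 3.161 / 171.35 = 0.01845
n = 0.1476 / 0.01845 = 8.00 ≈ 8 → Ba(OH)2·8H2O

Ba(OH)2·8H2O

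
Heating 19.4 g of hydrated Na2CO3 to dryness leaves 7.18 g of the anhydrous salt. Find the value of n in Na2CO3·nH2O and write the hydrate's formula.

Mass of water lost = 19.4 − 7.18 = 12.22 g → 12.22 / 18.02 = 0.6781 mol H2O
Molar mass of Na2CO3 = 105.99 g/mol → mol Na2CO3 = 7.18 / 105.99 = 0.06774
n = 0.6781 / 0.06774 = 10.01 ≈ 10 → Na2CO3·10H2O

Na2CO3·10H2O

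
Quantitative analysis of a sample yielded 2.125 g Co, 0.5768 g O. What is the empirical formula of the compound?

n(Co) = 2.125/58.93 = 0.03606, n(O) = 0.5768/16.00 = 0.03605
Smallest is O at 0.03605 mol; normalising gives Co 1.000, O 1.000
→ CoO

CoO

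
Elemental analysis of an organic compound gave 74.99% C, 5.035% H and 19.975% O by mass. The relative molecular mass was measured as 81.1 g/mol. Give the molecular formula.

Assume 100 g: 74.99 g C, 5.035 g H, 19.975 g O.
C: 74.99 g ÷ 12.01 g/mol = 6.244 mol
H: 5.035 g ÷ 1.008 g/mol = 4.995 mol
O: 19.975 g ÷ 16.00 g/mol = 1.248 mol
Divide by the smallest (1.248 mol O): C 5.001, H 4.001, O 1.000
→ C5H4O
Empirical-formula mass = 80.08 g/mol
n = 81.1 / 80.08 = 1.01 ≈ 1
Molecular formula = empirical formula = C5H4O

C5H4O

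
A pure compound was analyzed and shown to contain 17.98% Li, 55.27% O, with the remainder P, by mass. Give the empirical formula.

Li3O4P

Assume 100 g: 17.98 g Li, 55.27 g O, 26.75 g P.
Li: 17.98 g ÷ 6.94 g/mol = 2.591 mol
O: 55.27 g ÷ 16.00 g/mol = 3.454 mol
P: 26.75 g ÷ 30.97 g/mol = 0.8637 mol
Divide by the smallest (0.8637 mol P): Li 2.999, O 3.999, P 1.000
→ Li3O4P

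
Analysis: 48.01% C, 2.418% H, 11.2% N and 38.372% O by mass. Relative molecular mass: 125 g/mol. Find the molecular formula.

C5H3NO3

Assume 100 g: 48.01 g C, 2.418 g H, 11.2 g N, 38.372 g O.
C: 48.01 g ÷ 12.01 g/mol = 3.998 mol
H: 2.418 g ÷ 1.008 g/mol = 2.399 mol
N: 11.2 g ÷ 14.01 g/mol = 0.7994 mol
O: 38.372 g ÷ 16.00 g/mol = 2.398 mol
Ratios (÷ 0.7994): C 5.000, H 3.001, N 1.000, O 3.000
≈ 5:3:1:3 → C5H3NO3
Empirical-formula mass = 125.08 g/mol
n = 125 / 125.08 = 1.00 ≈ 1
Molecular formula = empirical formula = C5H3NO3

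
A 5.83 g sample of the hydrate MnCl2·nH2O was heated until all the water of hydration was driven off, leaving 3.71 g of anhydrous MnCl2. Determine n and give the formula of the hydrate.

MnCl2·4H2O

Mass of water lost = 5.83 − 3.71 = 2.12 g → 2.12 / 18.02 = 0.1176 mol H2O
Molar mass of MnCl2 = 125.84 g/mol → mol MnCl2 = 3.71 / 125.84 = 0.02948
n = 0.1176 / 0.02948 = 3.99 ≈ 4 → MnCl2·4H2O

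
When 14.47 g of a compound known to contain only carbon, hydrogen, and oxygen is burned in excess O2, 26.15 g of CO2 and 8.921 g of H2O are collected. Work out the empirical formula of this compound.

C3H5O2

mol C = 26.15 / 44.01 = 0.5942; mass C = 0.5942 × 12.01 = 7.136 g
mol H = 2 × (8.921 / 18.02) = 0.9901; mass H = 0.9901 × 1.008 = 0.9980 g
mass O = 14.47 − (8.134) = 6.336 g → mol O = 0.3960
Divide by the smallest (0.396 mol O): C 1.501, H 2.500, O 1.000
×2: C 3.00, H 5.00, O 2.00 → C3H5O2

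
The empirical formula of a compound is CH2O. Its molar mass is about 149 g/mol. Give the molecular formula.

Empirical-formula mass = 30.03 g/mol
n = 149 / 30.03 = 4.96 ≈ 5
Molecular formula = (CH2O)5 = C5H10O5

C5H10O5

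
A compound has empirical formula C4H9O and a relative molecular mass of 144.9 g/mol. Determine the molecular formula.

Empirical-formula mass = 73.11 g/mol
n = 144.9 / 73.11 = 1.98 ≈ 2
Molecular formula = (C4H9O)2 = C8H18O2

C8H18O2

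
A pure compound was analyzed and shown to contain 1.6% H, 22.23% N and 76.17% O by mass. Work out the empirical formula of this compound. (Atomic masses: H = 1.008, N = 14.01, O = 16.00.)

HNO3

Assume 100 g: 1.6 g H, 22.23 g N, 76.17 g O.
H: 1.6 g ÷ 1.008 g/mol = 1.587 mol
N: 22.23 g ÷ 14.01 g/mol = 1.587 mol
O: 76.17 g ÷ 16.00 g/mol = 4.761 mol
Smallest is N at 1.587 mol; normalising gives H 1.000, N 1.000, O 3.000
Ratio ≈ 1:1:3, so the empirical formula is HNO3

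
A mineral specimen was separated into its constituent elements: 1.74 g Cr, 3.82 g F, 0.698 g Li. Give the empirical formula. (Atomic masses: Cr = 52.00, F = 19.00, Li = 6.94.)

Moles — Cr: 1.74 / 52.00 = 0.03346 mol; F: 3.82 / 19.00 = 0.2011 mol; Li: 0.698 / 6.94 = 0.1006 mol
Divide by the smallest (0.03346 mol Cr): Cr 1.000, F 6.008, Li 3.006
Ratio ≈ 1:6:3, so the empirical formula is CrF6Li3

CrF6Li3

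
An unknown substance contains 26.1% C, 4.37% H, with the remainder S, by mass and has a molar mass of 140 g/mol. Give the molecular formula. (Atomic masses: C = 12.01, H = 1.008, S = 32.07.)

C3H6S3

Assume 100 g: 26.1 g C, 4.37 g H, 69.53 g S.
Moles — C: 26.1 / 12.01 = 2.173 mol; H: 4.37 / 1.008 = 4.335 mol; S: 69.53 / 32.07 = 2.168 mol
Ratios (÷ 2.168): C 1.002, H 2.000, S 1.000
→ CH2S
Empirical-formula mass = 46.10 g/mol
n = 140 / 46.10 = 3.04 ≈ 3
Molecular formula = (CH2S)×3 = C3H6S3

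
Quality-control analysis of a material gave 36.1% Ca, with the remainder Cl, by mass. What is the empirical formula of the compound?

Assume 100 g: 36.1 g Ca, 63.9 g Cl.
Moles — Ca: 36.1 / 40.08 = 0.9007 mol; Cl: 63.9 / 35.45 = 1.803 mol
Divide by the smallest (0.9007 mol Ca): Ca 1.000, Cl 2.001
Ratio ≈ 1:2, so the empirical formula is CaCl2

CaCl2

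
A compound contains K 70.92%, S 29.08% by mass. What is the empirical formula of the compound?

Assume 100 g: 70.92 g K, 29.08 g S.
Moles — K: 70.92 / 39.10 = 1.814 mol; S: 29.08 / 32.07 = 0.9068 mol
Ratios (÷ 0.9068): K 2.000, S 1.000
Ratio ≈ 2:1, so the empirical formula is K2S

K2S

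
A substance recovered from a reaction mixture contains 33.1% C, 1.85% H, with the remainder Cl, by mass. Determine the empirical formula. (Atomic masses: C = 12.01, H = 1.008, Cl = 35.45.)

C3H2Cl2

Assume 100 g: 33.1 g C, 1.85 g H, 65.05 g Cl.
n(C) = 33.1/12.01 = 2.756, n(H) = 1.85/1.008 = 1.835, n(Cl) = 65.05/35.45 = 1.835
Ratios (÷ 1.835): C 1.502, H 1.000, Cl 1.000
Scaling by 2: C 3.00, H 2.00, Cl 2.00 → C3H2Cl2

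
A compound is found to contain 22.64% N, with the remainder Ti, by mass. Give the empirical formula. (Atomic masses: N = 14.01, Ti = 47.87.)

Assume 100 g: 22.64 g N, 77.36 g Ti.
n(N) = 22.64/14.01 = 1.616, n(Ti) = 77.36/47.87 = 1.616
Smallest is N at 1.616 mol; normalising gives N 1.000, Ti 1.000
→ NTi

NTi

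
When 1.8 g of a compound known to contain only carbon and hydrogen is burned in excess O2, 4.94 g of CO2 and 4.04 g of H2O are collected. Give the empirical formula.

CH4

mol C = 4.94 / 44.01 = 0.1122; mass C = 0.1122 × 12.01 = 1.348 g
mol H = 2 × (4.04 / 18.02) = 0.4484; mass H = 0.4484 × 1.008 = 0.4520 g
Ratios (÷ 0.1122): C 1.000, H 3.995
→ CH4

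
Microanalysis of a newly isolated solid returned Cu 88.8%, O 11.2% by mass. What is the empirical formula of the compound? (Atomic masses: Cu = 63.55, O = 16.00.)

Assume 100 g: 88.8 g Cu, 11.2 g O.
Cu: 88.8 g ÷ 63.55 g/mol = 1.397 mol
O: 11.2 g ÷ 16.00 g/mol = 0.7 mol
Divide by the smallest (0.7 mol O): Cu 1.996, O 1.000
→ Cu2O

Cu2O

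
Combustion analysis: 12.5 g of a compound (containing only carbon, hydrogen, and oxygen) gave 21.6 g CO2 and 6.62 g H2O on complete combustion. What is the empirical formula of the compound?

C4H6O3

mol C = 21.6 / 44.01 = 0.4908; mass C = 0.4908 × 12.01 = 5.894 g
mol H = 2 × (6.62 / 18.02) = 0.7347; mass H = 0.7347 × 1.008 = 0.7406 g
mass O = 12.5 − (6.635) = 5.865 g → mol O = 0.3666
Ratios (÷ 0.3666): C 1.339, H 2.004, O 1.000
×3: C 4.02, H 6.01, O 3.00 → C4H6O3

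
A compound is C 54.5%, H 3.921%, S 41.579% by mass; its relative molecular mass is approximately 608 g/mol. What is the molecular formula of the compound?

Assume 100 g: 54.5 g C, 3.921 g H, 41.579 g S.
Moles — C: 54.5 / 12.01 = 4.538 mol; H: 3.921 / 1.008 = 3.89 mol; S: 41.579 / 32.07 = 1.297 mol
Ratios (÷ 1.297): C 3.500, H 3.000, S 1.000
×2: C 7.00, H 6.00, S 2.00 → C7H6S2
Empirical-formula mass = 154.26 g/mol
n = 608 / 154.26 = 3.94 ≈ 4
Molecular formula = (C7H6S2)×4 = C28H24S8

C28H24S8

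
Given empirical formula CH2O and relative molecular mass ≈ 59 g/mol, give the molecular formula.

Empirical-formula mass = 30.03 g/mol
n = 59 / 30.03 = 1.96 ≈ 2
Molecular formula = (CH2O)2 = C2H4O2

C2H4O2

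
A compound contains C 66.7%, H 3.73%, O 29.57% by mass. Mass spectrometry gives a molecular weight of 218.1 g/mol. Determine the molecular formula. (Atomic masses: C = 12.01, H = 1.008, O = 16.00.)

C12H8O4

Assume 100 g: 66.7 g C, 3.73 g H, 29.57 g O.
Moles — C: 66.7 / 12.01 = 5.554 mol; H: 3.73 / 1.008 = 3.7 mol; O: 29.57 / 16.00 = 1.848 mol
Smallest is O at 1.848 mol; normalising gives C 3.005, H 2.002, O 1.000
≈ 3:2:1 → C3H2O
Empirical-formula mass = 54.05 g/mol
n = 218.1 / 54.05 = 4.04 ≈ 4
Molecular formula = (C3H2O)×4 = C12H8O4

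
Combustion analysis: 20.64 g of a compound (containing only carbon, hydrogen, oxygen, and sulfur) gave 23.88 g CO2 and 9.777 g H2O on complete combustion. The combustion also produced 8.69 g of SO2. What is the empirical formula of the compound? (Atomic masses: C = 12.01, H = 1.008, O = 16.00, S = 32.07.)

C4H8O4S

mol C = 23.88 / 44.01 = 0.5426; mass C = 0.5426 × 12.01 = 6.517 g
mol H = 2 × (9.777 / 18.02) = 1.085; mass H = 1.085 × 1.008 = 1.094 g
mol S = 8.69 / 64.07 = 0.1356; mass S = 4.350 g
mass O = 20.64 − (11.96) = 8.680 g → mol O = 0.5425
Ratios (÷ 0.1356): C 4.001, H 8.000, O 4.000, S 1.000
Ratio ≈ 4:8:4:1, so the empirical formula is C4H8O4S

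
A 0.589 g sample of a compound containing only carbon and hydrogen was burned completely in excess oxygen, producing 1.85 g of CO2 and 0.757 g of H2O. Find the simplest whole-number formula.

mol C = 1.85 / 44.01 = 0.04204; mass C = 0.04204 × 12.01 = 0.5049 g
mol H = 2 × (0.757 / 18.02) = 0.08402; mass H = 0.08402 × 1.008 = 0.08469 g
Ratios (÷ 0.04204): C 1.000, H 1.999
≈ 1:2 → CH2

CH2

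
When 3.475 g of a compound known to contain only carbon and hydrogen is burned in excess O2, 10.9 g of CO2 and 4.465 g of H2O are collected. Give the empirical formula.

mol C = 10.9 / 44.01 = 0.2477; mass C = 0.2477 × 12.01 = 2.975 g
mol H = 2 × (4.465 / 18.02) = 0.4956; mass H = 0.4956 × 1.008 = 0.4995 g
Smallest is C at 0.2477 mol; normalising gives C 1.000, H 2.001
≈ 1:2 → CH2

CH2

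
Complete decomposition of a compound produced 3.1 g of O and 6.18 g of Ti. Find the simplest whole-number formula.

n(O) = 3.1/16.00 = 0.1938, n(Ti) = 6.18/47.87 = 0.1291
Smallest is Ti at 0.1291 mol; normalising gives O 1.501, Ti 1.000
Multiply by 2: O 3.00, Ti 2.00 → O3Ti2

O3Ti2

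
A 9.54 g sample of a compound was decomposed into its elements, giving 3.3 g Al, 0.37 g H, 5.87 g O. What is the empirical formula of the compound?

Al: 3.3 g ÷ 26.98 g/mol = 0.1223 mol
H: 0.37 g ÷ 1.008 g/mol = 0.3671 mol
O: 5.87 g ÷ 16.00 g/mol = 0.3669 mol
Divide by the smallest (0.1223 mol Al): Al 1.000, H 3.001, O 2.999
Ratio ≈ 1:3:3, so the empirical formula is AlH3O3

AlH3O3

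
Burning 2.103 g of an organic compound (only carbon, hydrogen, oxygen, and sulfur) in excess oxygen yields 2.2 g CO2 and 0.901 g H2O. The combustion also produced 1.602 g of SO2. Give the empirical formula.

C4H8O3S2

mol C = 2.2 / 44.01 = 0.04999; mass C = 0.04999 × 12.01 = 0.6004 g
mol H = 2 × (0.901 / 18.02) = 0.1000; mass H = 0.1000 × 1.008 = 0.1008 g
mol S = 1.602 / 64.07 = 0.02500; mass S = 0.8019 g
mass O = 2.103 − (1.503) = 0.6000 g → mol O = 0.03750
Ratios (÷ 0.025): C 1.999, H 3.999, O 1.500, S 1.000
×2: C 4.00, H 8.00, O 3.00, S 2.00 → C4H8O3S2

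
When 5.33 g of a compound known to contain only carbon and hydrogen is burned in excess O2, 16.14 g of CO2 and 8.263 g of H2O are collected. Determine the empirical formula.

mol C = 16.14 / 44.01 = 0.3667; mass C = 0.3667 × 12.01 = 4.404 g
mol H = 2 × (8.263 / 18.02) = 0.9171; mass H = 0.9171 × 1.008 = 0.9244 g
Smallest is C at 0.3667 mol; normalising gives C 1.000, H 2.501
Scaling by 2: C 2.00, H 5.00 → C2H5

C2H5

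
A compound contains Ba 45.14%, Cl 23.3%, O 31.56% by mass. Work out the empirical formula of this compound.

Assume 100 g: 45.14 g Ba, 23.3 g Cl, 31.56 g O.
Ba: 45.14 g ÷ 137.33 g/mol = 0.3287 mol
Cl: 23.3 g ÷ 35.45 g/mol = 0.6573 mol
O: 31.56 g ÷ 16.00 g/mol = 1.972 mol
Ratios (÷ 0.3287): Ba 1.000, Cl 2.000, O 6.001
≈ 1:2:6 → BaCl2O6

BaCl2O6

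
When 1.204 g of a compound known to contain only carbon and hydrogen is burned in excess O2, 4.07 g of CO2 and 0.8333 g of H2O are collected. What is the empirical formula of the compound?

mol C = 4.07 / 44.01 = 0.09248; mass C = 0.09248 × 12.01 = 1.111 g
mol H = 2 × (0.8333 / 18.02) = 0.09249; mass H = 0.09249 × 1.008 = 0.09323 g
Smallest is C at 0.09248 mol; normalising gives C 1.000, H 1.000
≈ 1:1 → CH

CH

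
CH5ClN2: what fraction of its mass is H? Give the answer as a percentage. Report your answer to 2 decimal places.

Molar mass = 1(12.01) + 5(1.008) + 1(35.45) + 2(14.01) = 80.520 g/mol
Mass of H per mole = 5 × 1.008 = 5.040 g
% H = 5.040 / 80.520 × 100 = 6.26%

6.26%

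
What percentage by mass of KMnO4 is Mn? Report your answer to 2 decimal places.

34.76%

Molar mass = 1(39.10) + 1(54.94) + 4(16.00) = 158.040 g/mol
Mass of Mn per mole = 1 × 54.94 = 54.940 g
% Mn = 54.940 / 158.040 × 100 = 34.76%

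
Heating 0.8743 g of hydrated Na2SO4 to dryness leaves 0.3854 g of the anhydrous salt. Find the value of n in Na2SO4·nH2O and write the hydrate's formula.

Na2SO4·10H2O

Mass of water lost = 0.8743 − 0.3854 = 0.4889 g → 0.4889 / 18.02 = 0.02713 mol H2O
Molar mass of Na2SO4 = 142.05 g/mol → mol Na2SO4 = 0.3854 / 142.05 = 0.002713
n = 0.02713 / 0.002713 = 10.00 ≈ 10 → Na2SO4·10H2O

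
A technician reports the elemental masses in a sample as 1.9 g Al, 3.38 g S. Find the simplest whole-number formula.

Al2S3

Moles — Al: 1.9 / 26.98 = 0.07042 mol; S: 3.38 / 32.07 = 0.1054 mol
Smallest is Al at 0.07042 mol; normalising gives Al 1.000, S 1.497
Multiply by 2: Al 2.00, S 2.99 → Al2S3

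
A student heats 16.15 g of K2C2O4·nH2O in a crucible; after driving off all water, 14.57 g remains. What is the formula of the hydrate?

K2C2O4·H2O

Mass of water lost = 16.15 − 14.57 = 1.58 g → 1.58 / 18.02 = 0.08768 mol H2O
Molar mass of K2C2O4 = 166.22 g/mol → mol K2C2O4 = 14.57 / 166.22 = 0.08765
n = 0.08768 / 0.08765 = 1.00 ≈ 1 → K2C2O4·H2O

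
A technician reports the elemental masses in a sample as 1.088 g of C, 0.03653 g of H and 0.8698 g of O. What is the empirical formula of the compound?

n(C) = 1.088/12.01 = 0.09059, n(H) = 0.03653/1.008 = 0.03624, n(O) = 0.8698/16.00 = 0.05436
Ratios (÷ 0.03624): C 2.500, H 1.000, O 1.500
Scaling by 2: C 5.00, H 2.00, O 3.00 → C5H2O3

C5H2O3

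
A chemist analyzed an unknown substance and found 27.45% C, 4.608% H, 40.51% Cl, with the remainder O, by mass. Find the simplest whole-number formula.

Assume 100 g: 27.45 g C, 4.608 g H, 40.51 g Cl, 27.432 g O.
Moles — C: 27.45 / 12.01 = 2.286 mol; H: 4.608 / 1.008 = 4.571 mol; Cl: 40.51 / 35.45 = 1.143 mol; O: 27.432 / 16.00 = 1.714 mol
Divide by the smallest (1.143 mol Cl): C 2.000, H 4.000, Cl 1.000, O 1.500
Multiply by 2: C 4.00, H 8.00, Cl 2.00, O 3.00 → C4H8Cl2O3

C4H8Cl2O3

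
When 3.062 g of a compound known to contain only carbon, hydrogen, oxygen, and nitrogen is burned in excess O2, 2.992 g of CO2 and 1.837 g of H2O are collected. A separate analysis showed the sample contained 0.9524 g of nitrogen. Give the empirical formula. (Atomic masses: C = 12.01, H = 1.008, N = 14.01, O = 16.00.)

mol C = 2.992 / 44.01 = 0.06798; mass C = 0.06798 × 12.01 = 0.8165 g
mol H = 2 × (1.837 / 18.02) = 0.2039; mass H = 0.2039 × 1.008 = 0.2055 g
mol N = 0.9524 / 14.01 = 0.06798
mass O = 3.062 − (1.974) = 1.088 g → mol O = 0.06797
Divide by the smallest (0.06797 mol O): C 1.000, H 2.999, N 1.000, O 1.000
Ratio ≈ 1:3:1:1, so the empirical formula is CH3NO

CH3NO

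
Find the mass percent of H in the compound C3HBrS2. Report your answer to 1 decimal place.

Molar mass = 3(12.01) + 1(1.008) + 1(79.90) + 2(32.07) = 181.078 g/mol
Mass of H per mole = 1 × 1.008 = 1.008 g
% H = 1.008 / 181.078 × 100 = 0.6%

0.6%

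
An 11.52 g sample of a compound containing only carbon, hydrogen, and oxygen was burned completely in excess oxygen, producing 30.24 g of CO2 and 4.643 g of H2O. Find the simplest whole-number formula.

mol C = 30.24 / 44.01 = 0.6871; mass C = 0.6871 × 12.01 = 8.252 g
mol H = 2 × (4.643 / 18.02) = 0.5153; mass H = 0.5153 × 1.008 = 0.5194 g
mass O = 11.52 − (8.772) = 2.748 g → mol O = 0.1718
Smallest is O at 0.1718 mol; normalising gives C 4.000, H 3.000, O 1.000
→ C4H3O

C4H3O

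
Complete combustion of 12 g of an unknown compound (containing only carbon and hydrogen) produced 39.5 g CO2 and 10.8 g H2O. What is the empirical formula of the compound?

C3H4

mol C = 39.5 / 44.01 = 0.8975; mass C = 0.8975 × 12.01 = 10.78 g
mol H = 2 × (10.8 / 18.02) = 1.199; mass H = 1.199 × 1.008 = 1.208 g
Smallest is C at 0.8975 mol; normalising gives C 1.000, H 1.336
Multiply by 3: C 3.00, H 4.01 → C3H4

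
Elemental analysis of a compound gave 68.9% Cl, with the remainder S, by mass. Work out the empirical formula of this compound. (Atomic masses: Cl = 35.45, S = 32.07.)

Cl2S

Assume 100 g: 68.9 g Cl, 31.1 g S.
Moles — Cl: 68.9 / 35.45 = 1.944 mol; S: 31.1 / 32.07 = 0.9698 mol
Divide by the smallest (0.9698 mol S): Cl 2.004, S 1.000
≈ 2:1 → Cl2S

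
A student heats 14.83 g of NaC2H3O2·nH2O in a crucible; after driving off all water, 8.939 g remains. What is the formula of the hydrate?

NaC2H3O2·3H2O

Mass of water lost = 14.83 − 8.939 = 5.891 g → 5.891 / 18.02 = 0.3269 mol H2O
Molar mass of NaC2H3O2 = 82.03 g/mol → mol NaC2H3O2 = 8.939 / 82.03 = 0.109
n = 0.3269 / 0.109 = 3.00 ≈ 3 → NaC2H3O2·3H2O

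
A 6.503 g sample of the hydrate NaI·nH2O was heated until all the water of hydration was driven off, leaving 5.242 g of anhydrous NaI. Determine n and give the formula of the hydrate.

Mass of water lost = 6.503 − 5.242 = 1.261 g → 1.261 / 18.02 = 0.06998 mol H2O
Molar mass of NaI = 149.89 g/mol → mol NaI = 5.242 / 149.89 = 0.03497
n = 0.06998 / 0.03497 = 2.00 ≈ 2 → NaI·2H2O

NaI·2H2O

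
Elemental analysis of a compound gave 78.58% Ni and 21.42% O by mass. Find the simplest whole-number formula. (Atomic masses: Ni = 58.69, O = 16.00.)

Assume 100 g: 78.58 g Ni, 21.42 g O.
Moles — Ni: 78.58 / 58.69 = 1.339 mol; O: 21.42 / 16.00 = 1.339 mol
Divide by the smallest (1.339 mol O): Ni 1.000, O 1.000
≈ 1:1 → NiO

NiO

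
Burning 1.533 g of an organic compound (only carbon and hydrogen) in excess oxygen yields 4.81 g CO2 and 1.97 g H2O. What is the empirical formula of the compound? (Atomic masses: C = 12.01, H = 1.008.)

mol C = 4.81 / 44.01 = 0.1093; mass C = 0.1093 × 12.01 = 1.313 g
mol H = 2 × (1.97 / 18.02) = 0.2186; mass H = 0.2186 × 1.008 = 0.2204 g
Smallest is C at 0.1093 mol; normalising gives C 1.000, H 2.001
≈ 1:2 → CH2

CH2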